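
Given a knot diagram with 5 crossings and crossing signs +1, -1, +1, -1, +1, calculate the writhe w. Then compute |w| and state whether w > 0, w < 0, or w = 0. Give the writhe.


Step 1: Count positive crossings (+1).
Positive crossings: 3
Step 2: Count negative crossings (-1).
Negative crossings: 2
Step 3: Writhe = (positive) - (negative)
w = 3 - 2 = 1
Step 4: |w| = 1, and w is positive

1


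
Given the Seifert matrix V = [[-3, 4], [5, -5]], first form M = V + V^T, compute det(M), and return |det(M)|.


Step 1: Form V + V^T where V = [[-3, 4], [5, -5]]
  V^T = [[-3, 5], [4, -5]]
  V + V^T = [[-6, 9], [9, -10]]
Step 2: det(V + V^T) = (-6)*(-10) - 9*9
  = 60 - 81 = -21
Step 3: Knot determinant = |det(V + V^T)| = |-21| = 21

21


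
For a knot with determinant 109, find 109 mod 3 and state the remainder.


Step 1: A knot is p-colorable if and only if p divides its determinant.
Step 2: Compute 109 mod 3.
109 = 36 * 3 + 1
Step 3: 109 mod 3 = 1
Step 4: The knot is 3-colorable: no

1


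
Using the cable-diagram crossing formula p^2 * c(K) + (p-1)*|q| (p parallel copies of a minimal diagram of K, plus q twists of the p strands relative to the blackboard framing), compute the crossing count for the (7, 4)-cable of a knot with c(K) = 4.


Step 1: Each of the c(K) crossings of the companion diagram becomes p*p = p^2 crossings among the p parallel strands, and each of the |q| twists s_1 s_2 ... s_(p-1) adds (p-1) crossings.
  Crossings = p^2 * c(K) + (p-1)*|q|
Step 2: = 7^2 * 4 + (7-1)*4
Step 3: = 49*4 + 6*4
Step 4: = 196 + 24 = 220

220


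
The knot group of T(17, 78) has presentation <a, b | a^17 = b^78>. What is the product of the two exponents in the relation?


The relation is a^17 = b^78.
Product of exponents = 17 * 78
= 1326

1326


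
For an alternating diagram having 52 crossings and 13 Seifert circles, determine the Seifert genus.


For alternating knots, g = (c - s + 1)/2.
= (52 - 13 + 1)/2
= 40/2 = 20

20


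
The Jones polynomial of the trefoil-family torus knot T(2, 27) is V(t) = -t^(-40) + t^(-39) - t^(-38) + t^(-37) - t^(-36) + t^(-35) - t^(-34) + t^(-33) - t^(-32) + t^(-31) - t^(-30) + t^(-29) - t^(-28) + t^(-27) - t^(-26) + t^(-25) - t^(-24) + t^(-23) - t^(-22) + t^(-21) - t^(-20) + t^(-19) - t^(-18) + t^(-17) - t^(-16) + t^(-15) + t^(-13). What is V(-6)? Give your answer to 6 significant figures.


Substituting t = -6 into V(t) = -t^(-40) + t^(-39) - t^(-38) + t^(-37) - t^(-36) + t^(-35) - t^(-34) + t^(-33) - t^(-32) + t^(-31) - t^(-30) + t^(-29) - t^(-28) + t^(-27) - t^(-26) + t^(-25) - t^(-24) + t^(-23) - t^(-22) + t^(-21) - t^(-20) + t^(-19) - t^(-18) + t^(-17) - t^(-16) + t^(-15) + t^(-13):
  (-)t^(-40) = -7.48083e-32
  (+)t^(-39) = -4.4885e-31
  (-)t^(-38) = -2.6931e-30
  (+)t^(-37) = -1.61586e-29
  (-)t^(-36) = -9.69516e-29
  (+)t^(-35) = -5.8171e-28
  (-)t^(-34) = -3.49026e-27
  (+)t^(-33) = -2.09415e-26
  (-)t^(-32) = -1.25649e-25
  (+)t^(-31) = -7.53896e-25
  (-)t^(-30) = -4.52337e-24
  (+)t^(-29) = -2.71402e-23
  (-)t^(-28) = -1.62841e-22
  (+)t^(-27) = -9.77049e-22
  (-)t^(-26) = -5.86229e-21
  (+)t^(-25) = -3.51738e-20
  (-)t^(-24) = -2.11043e-19
  (+)t^(-23) = -1.26626e-18
  (-)t^(-22) = -7.59753e-18
  (+)t^(-21) = -4.55852e-17
  (-)t^(-20) = -2.73511e-16
  (+)t^(-19) = -1.64107e-15
  (-)t^(-18) = -9.8464e-15
  (+)t^(-17) = -5.90784e-14
  (-)t^(-16) = -3.5447e-13
  (+)t^(-15) = -2.12682e-12
  (+)t^(-13) = -7.65656e-11
Sum = (-7.48083e-32) + (-4.4885e-31) + (-2.6931e-30) + (-1.61586e-29) + (-9.69516e-29) + (-5.8171e-28) + (-3.49026e-27) + (-2.09415e-26) + (-1.25649e-25) + (-7.53896e-25) + (-4.52337e-24) + (-2.71402e-23) + (-1.62841e-22) + (-9.77049e-22) + (-5.86229e-21) + (-3.51738e-20) + (-2.11043e-19) + (-1.26626e-18) + (-7.59753e-18) + (-4.55852e-17) + (-2.73511e-16) + (-1.64107e-15) + (-9.8464e-15) + (-5.90784e-14) + (-3.5447e-13) + (-2.12682e-12) + (-7.65656e-11)
= -7.911779666e-11
Rounded to 6 significant figures: -7.91178e-11

-7.91178e-11


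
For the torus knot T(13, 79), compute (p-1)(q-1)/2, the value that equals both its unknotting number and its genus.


For a torus knot T(p,q), both the unknotting number and genus equal (p-1)(q-1)/2.
= (13-1)(79-1)/2
= 12*78/2
= 936/2 = 468

468


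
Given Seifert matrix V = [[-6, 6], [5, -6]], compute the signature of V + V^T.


Step 1: V + V^T = [[-12, 11], [11, -12]]
Step 2: trace = -24, det = 23
Step 3: Discriminant = (-24)^2 - 4*23 = 484
Step 4: Eigenvalues: -1, -23
Step 5: Signature = (# positive eigenvalues) - (# negative eigenvalues) = -2

-2


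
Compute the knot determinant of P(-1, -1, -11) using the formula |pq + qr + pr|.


Step 1: Compute pq + qr + pr.
pq = (-1)*(-1) = 1
qr = (-1)*(-11) = 11
pr = (-1)*(-11) = 11
pq + qr + pr = 1 + 11 + 11 = 23
Step 2: Take absolute value.
det(P(-1,-1,-11)) = |23| = 23

23


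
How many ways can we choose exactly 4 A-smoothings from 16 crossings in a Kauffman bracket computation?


We choose which 4 of 16 crossings get A-smoothings.
C(16, 4) = 16! / (4! * 12!)
= 1820

1820


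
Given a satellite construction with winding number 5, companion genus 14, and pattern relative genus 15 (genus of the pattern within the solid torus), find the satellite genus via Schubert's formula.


Schubert: g(satellite) = g_rel(pattern) + |winding| * g(companion),
where g_rel(pattern) is the genus of the pattern relative to the solid torus.
= 15 + 5 * 14
= 15 + 70 = 85

85


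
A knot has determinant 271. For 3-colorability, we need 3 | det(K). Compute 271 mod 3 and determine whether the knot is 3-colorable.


Step 1: A knot is p-colorable if and only if p divides its determinant.
Step 2: Compute 271 mod 3.
271 = 90 * 3 + 1
Step 3: 271 mod 3 = 1
Step 4: The knot is 3-colorable: no

1


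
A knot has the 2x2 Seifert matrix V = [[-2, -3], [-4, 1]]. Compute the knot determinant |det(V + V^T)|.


Step 1: Form V + V^T where V = [[-2, -3], [-4, 1]]
  V^T = [[-2, -4], [-3, 1]]
  V + V^T = [[-4, -7], [-7, 2]]
Step 2: det(V + V^T) = (-4)*2 - (-7)*(-7)
  = -8 - 49 = -57
Step 3: Knot determinant = |det(V + V^T)| = |-57| = 57

57


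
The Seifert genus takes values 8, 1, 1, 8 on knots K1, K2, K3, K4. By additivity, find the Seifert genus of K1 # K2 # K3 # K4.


The Seifert genus is additive under connected sum.
Seifert genus(K1 # K2 # K3 # K4) = (8) + (1) + (1) + (8)
= 18

18


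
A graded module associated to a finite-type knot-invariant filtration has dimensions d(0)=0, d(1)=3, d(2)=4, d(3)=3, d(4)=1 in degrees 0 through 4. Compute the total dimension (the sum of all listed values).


Total dimension = d(0) + d(1) + ... + d(4)
= 0 + 3 + 4 + 3 + 1
= 11

11


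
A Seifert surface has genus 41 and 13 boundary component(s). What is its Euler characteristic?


chi = 2 - 2g - b
= 2 - 2*41 - 13
= 2 - 82 - 13 = -93

-93


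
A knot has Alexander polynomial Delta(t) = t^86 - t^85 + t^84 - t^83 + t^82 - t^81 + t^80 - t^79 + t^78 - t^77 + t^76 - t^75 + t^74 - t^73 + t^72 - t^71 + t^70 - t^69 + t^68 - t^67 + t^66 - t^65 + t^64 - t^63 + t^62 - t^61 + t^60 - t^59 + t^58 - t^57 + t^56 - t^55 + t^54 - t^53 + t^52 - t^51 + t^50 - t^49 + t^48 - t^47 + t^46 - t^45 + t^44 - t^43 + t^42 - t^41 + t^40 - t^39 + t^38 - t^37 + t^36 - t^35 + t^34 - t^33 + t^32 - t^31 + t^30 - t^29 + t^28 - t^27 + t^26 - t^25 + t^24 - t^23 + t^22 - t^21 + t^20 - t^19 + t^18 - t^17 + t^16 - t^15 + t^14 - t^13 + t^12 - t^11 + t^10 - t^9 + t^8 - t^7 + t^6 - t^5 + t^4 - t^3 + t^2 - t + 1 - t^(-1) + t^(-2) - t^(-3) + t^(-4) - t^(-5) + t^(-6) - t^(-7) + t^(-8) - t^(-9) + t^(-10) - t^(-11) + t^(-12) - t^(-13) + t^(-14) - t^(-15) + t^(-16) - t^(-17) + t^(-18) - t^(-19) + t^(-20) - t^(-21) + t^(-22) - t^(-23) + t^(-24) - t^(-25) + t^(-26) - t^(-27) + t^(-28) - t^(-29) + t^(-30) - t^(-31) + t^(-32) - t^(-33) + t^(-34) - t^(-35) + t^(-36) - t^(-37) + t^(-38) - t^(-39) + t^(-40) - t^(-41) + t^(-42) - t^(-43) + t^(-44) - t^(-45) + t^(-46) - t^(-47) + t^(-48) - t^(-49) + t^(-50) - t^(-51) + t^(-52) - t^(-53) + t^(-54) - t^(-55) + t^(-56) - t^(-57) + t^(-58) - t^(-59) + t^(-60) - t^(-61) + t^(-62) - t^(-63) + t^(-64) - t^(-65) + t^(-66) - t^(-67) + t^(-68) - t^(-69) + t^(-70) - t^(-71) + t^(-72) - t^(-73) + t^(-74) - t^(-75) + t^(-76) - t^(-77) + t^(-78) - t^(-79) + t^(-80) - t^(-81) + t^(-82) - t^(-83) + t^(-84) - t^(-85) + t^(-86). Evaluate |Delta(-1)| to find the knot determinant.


Step 1: The polynomial has 173 terms with alternating signs, exponents from 86 down to -86.
Step 2: Substitute t = -1. The i-th term has coefficient (-1)^i and exponent (m-i),
  so its value is (-1)^i * (-1)^(m-i) = (-1)^m = 1 for every i.
Step 3: All 173 terms equal 1, so Delta(-1) = 173 * (1) = 173
Step 4: |Delta(-1)| = 173

173


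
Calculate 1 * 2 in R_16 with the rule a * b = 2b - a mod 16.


1 * 2 = 2*2 - 1 mod 16
= 4 - 1 mod 16
= 3 mod 16 = 3

3


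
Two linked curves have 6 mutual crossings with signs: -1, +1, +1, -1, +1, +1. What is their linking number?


Step 1: Count positive crossings: 4
Step 2: Count negative crossings: 2
Step 3: Sum of signs = 4 - 2 = 2
Step 4: Linking number = sum/2 = 2/2 = 1

1


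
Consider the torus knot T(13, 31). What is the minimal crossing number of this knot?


For a torus knot T(p, q) with gcd(p,q)=1,
the crossing number is min(p*(q-1), q*(p-1)).
p*(q-1) = 13*30 = 390
q*(p-1) = 31*12 = 372
min(390, 372) = 372

372


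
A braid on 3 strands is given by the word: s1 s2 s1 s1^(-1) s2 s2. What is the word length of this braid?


The word length counts the number of generators (including inverses).
Listing each generator: s1, s2, s1, s1^(-1), s2, s2
There are 6 generators in this braid word.

6


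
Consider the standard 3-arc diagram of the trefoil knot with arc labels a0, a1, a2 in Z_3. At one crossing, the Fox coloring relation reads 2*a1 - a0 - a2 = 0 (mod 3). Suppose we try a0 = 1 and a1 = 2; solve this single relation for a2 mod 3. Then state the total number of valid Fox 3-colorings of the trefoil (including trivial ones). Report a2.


Step 1: Apply the given crossing relation 2*a1 - a0 - a2 = 0 (mod 3).
  a2 = 2*a1 - a0 mod 3
  a2 = 2*2 - 1 mod 3
  a2 = 4 - 1 mod 3
  a2 = 3 mod 3 = 0
Step 2: The trefoil has determinant 3.
  Number of Fox p-colorings (p prime) is p^2 if p = 3, else p.
  Since p = 3 divides det = 3, the trefoil is 3-colorable.
  (Indeed for p = 3 any choice of a0, a1 extends to a valid coloring; the trial (a0, a1, a2) = (1, 2, 0) satisfies all three crossing relations.)
  Total colorings = 3^2 = 9
Step 3: a2 = 0, total Fox 3-colorings = 9

0


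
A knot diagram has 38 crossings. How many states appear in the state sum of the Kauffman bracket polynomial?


Each crossing contributes 2 choices (A-smoothing or B-smoothing).
Total states = 2^38 = 274877906944

274877906944


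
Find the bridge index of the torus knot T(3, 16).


The bridge number of T(p,q) is min(p,q).
min(3, 16) = 3

3


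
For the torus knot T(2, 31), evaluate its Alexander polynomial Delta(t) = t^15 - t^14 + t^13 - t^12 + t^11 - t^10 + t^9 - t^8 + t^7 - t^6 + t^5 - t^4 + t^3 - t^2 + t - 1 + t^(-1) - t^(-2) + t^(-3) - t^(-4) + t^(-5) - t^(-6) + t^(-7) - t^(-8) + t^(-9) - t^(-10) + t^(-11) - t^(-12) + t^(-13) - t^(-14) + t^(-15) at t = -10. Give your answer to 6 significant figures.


Substituting t = -10 into Delta(t) = t^15 - t^14 + t^13 - t^12 + t^11 - t^10 + t^9 - t^8 + t^7 - t^6 + t^5 - t^4 + t^3 - t^2 + t - 1 + t^(-1) - t^(-2) + t^(-3) - t^(-4) + t^(-5) - t^(-6) + t^(-7) - t^(-8) + t^(-9) - t^(-10) + t^(-11) - t^(-12) + t^(-13) - t^(-14) + t^(-15):
Term values: (-1000000000000000) + (-100000000000000) + (-10000000000000) + (-1000000000000) + (-100000000000) + (-10000000000) + (-1000000000) + (-100000000) + (-10000000) + (-1000000) + (-100000) + (-10000) + (-1000) + (-100) + (-10) + (-1) + (-0.1) + (-0.01) + (-0.001) + (-0.0001) + (-1e-05) + (-1e-06) + (-1e-07) + (-1e-08) + (-1e-09) + (-1e-10) + (-1e-11) + (-1e-12) + (-1e-13) + (-1e-14) + (-1e-15)
Sum = -1.111111111e+15
Rounded to 6 significant figures: -1.11111e+15

-1.11111e+15


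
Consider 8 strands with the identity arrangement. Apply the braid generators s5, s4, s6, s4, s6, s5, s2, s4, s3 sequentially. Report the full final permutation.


Starting with identity [1, 2, 3, 4, 5, 6, 7, 8].
Apply generators in sequence:
  After s5: [1, 2, 3, 4, 6, 5, 7, 8]
  After s4: [1, 2, 3, 6, 4, 5, 7, 8]
  After s6: [1, 2, 3, 6, 4, 7, 5, 8]
  After s4: [1, 2, 3, 4, 6, 7, 5, 8]
  After s6: [1, 2, 3, 4, 6, 5, 7, 8]
  After s5: [1, 2, 3, 4, 5, 6, 7, 8]
  After s2: [1, 3, 2, 4, 5, 6, 7, 8]
  After s4: [1, 3, 2, 5, 4, 6, 7, 8]
  After s3: [1, 3, 5, 2, 4, 6, 7, 8]
Final permutation: [1, 3, 5, 2, 4, 6, 7, 8]

[1, 3, 5, 2, 4, 6, 7, 8]


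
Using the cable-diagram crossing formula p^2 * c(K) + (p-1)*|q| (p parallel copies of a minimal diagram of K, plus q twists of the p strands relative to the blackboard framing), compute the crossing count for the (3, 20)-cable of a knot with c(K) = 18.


Step 1: Each of the c(K) crossings of the companion diagram becomes p*p = p^2 crossings among the p parallel strands, and each of the |q| twists s_1 s_2 ... s_(p-1) adds (p-1) crossings.
  Crossings = p^2 * c(K) + (p-1)*|q|
Step 2: = 3^2 * 18 + (3-1)*20
Step 3: = 9*18 + 2*20
Step 4: = 162 + 40 = 202

202


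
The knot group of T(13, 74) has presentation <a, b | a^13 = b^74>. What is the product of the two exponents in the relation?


The relation is a^13 = b^74.
Product of exponents = 13 * 74
= 962

962


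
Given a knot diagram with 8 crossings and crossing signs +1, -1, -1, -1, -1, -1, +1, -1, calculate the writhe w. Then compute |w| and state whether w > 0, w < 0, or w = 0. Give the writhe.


Step 1: Count positive crossings (+1).
Positive crossings: 2
Step 2: Count negative crossings (-1).
Negative crossings: 6
Step 3: Writhe = (positive) - (negative)
w = 2 - 6 = -4
Step 4: |w| = 4, and w is negative

-4


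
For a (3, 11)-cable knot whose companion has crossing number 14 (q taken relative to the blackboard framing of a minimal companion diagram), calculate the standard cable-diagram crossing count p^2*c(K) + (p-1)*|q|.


Step 1: Each of the c(K) crossings of the companion diagram becomes p*p = p^2 crossings among the p parallel strands, and each of the |q| twists s_1 s_2 ... s_(p-1) adds (p-1) crossings.
  Crossings = p^2 * c(K) + (p-1)*|q|
Step 2: = 3^2 * 14 + (3-1)*11
Step 3: = 9*14 + 2*11
Step 4: = 126 + 22 = 148

148


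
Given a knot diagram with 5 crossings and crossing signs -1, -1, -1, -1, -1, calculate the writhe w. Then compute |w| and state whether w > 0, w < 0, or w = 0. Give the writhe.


Step 1: Count positive crossings (+1).
Positive crossings: 0
Step 2: Count negative crossings (-1).
Negative crossings: 5
Step 3: Writhe = (positive) - (negative)
w = 0 - 5 = -5
Step 4: |w| = 5, and w is negative

-5


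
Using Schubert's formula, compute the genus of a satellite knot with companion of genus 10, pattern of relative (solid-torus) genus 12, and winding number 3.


Schubert: g(satellite) = g_rel(pattern) + |winding| * g(companion),
where g_rel(pattern) is the genus of the pattern relative to the solid torus.
= 12 + 3 * 10
= 12 + 30 = 42

42


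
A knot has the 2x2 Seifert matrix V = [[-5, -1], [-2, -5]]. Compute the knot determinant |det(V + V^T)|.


Step 1: Form V + V^T where V = [[-5, -1], [-2, -5]]
  V^T = [[-5, -2], [-1, -5]]
  V + V^T = [[-10, -3], [-3, -10]]
Step 2: det(V + V^T) = (-10)*(-10) - (-3)*(-3)
  = 100 - 9 = 91
Step 3: Knot determinant = |det(V + V^T)| = |91| = 91

91


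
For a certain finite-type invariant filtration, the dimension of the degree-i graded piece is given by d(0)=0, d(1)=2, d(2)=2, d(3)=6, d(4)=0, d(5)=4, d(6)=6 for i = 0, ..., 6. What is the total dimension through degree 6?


Total dimension = d(0) + d(1) + ... + d(6)
= 0 + 2 + 2 + 6 + 0 + 4 + 6
= 20

20


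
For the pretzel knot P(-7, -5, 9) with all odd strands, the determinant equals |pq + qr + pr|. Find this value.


Step 1: Compute pq + qr + pr.
pq = (-7)*(-5) = 35
qr = (-5)*9 = -45
pr = (-7)*9 = -63
pq + qr + pr = 35 + (-45) + (-63) = -73
Step 2: Take absolute value.
det(P(-7,-5,9)) = |-73| = 73

73


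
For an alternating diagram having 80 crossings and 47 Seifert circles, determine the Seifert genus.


For alternating knots, g = (c - s + 1)/2.
= (80 - 47 + 1)/2
= 34/2 = 17

17


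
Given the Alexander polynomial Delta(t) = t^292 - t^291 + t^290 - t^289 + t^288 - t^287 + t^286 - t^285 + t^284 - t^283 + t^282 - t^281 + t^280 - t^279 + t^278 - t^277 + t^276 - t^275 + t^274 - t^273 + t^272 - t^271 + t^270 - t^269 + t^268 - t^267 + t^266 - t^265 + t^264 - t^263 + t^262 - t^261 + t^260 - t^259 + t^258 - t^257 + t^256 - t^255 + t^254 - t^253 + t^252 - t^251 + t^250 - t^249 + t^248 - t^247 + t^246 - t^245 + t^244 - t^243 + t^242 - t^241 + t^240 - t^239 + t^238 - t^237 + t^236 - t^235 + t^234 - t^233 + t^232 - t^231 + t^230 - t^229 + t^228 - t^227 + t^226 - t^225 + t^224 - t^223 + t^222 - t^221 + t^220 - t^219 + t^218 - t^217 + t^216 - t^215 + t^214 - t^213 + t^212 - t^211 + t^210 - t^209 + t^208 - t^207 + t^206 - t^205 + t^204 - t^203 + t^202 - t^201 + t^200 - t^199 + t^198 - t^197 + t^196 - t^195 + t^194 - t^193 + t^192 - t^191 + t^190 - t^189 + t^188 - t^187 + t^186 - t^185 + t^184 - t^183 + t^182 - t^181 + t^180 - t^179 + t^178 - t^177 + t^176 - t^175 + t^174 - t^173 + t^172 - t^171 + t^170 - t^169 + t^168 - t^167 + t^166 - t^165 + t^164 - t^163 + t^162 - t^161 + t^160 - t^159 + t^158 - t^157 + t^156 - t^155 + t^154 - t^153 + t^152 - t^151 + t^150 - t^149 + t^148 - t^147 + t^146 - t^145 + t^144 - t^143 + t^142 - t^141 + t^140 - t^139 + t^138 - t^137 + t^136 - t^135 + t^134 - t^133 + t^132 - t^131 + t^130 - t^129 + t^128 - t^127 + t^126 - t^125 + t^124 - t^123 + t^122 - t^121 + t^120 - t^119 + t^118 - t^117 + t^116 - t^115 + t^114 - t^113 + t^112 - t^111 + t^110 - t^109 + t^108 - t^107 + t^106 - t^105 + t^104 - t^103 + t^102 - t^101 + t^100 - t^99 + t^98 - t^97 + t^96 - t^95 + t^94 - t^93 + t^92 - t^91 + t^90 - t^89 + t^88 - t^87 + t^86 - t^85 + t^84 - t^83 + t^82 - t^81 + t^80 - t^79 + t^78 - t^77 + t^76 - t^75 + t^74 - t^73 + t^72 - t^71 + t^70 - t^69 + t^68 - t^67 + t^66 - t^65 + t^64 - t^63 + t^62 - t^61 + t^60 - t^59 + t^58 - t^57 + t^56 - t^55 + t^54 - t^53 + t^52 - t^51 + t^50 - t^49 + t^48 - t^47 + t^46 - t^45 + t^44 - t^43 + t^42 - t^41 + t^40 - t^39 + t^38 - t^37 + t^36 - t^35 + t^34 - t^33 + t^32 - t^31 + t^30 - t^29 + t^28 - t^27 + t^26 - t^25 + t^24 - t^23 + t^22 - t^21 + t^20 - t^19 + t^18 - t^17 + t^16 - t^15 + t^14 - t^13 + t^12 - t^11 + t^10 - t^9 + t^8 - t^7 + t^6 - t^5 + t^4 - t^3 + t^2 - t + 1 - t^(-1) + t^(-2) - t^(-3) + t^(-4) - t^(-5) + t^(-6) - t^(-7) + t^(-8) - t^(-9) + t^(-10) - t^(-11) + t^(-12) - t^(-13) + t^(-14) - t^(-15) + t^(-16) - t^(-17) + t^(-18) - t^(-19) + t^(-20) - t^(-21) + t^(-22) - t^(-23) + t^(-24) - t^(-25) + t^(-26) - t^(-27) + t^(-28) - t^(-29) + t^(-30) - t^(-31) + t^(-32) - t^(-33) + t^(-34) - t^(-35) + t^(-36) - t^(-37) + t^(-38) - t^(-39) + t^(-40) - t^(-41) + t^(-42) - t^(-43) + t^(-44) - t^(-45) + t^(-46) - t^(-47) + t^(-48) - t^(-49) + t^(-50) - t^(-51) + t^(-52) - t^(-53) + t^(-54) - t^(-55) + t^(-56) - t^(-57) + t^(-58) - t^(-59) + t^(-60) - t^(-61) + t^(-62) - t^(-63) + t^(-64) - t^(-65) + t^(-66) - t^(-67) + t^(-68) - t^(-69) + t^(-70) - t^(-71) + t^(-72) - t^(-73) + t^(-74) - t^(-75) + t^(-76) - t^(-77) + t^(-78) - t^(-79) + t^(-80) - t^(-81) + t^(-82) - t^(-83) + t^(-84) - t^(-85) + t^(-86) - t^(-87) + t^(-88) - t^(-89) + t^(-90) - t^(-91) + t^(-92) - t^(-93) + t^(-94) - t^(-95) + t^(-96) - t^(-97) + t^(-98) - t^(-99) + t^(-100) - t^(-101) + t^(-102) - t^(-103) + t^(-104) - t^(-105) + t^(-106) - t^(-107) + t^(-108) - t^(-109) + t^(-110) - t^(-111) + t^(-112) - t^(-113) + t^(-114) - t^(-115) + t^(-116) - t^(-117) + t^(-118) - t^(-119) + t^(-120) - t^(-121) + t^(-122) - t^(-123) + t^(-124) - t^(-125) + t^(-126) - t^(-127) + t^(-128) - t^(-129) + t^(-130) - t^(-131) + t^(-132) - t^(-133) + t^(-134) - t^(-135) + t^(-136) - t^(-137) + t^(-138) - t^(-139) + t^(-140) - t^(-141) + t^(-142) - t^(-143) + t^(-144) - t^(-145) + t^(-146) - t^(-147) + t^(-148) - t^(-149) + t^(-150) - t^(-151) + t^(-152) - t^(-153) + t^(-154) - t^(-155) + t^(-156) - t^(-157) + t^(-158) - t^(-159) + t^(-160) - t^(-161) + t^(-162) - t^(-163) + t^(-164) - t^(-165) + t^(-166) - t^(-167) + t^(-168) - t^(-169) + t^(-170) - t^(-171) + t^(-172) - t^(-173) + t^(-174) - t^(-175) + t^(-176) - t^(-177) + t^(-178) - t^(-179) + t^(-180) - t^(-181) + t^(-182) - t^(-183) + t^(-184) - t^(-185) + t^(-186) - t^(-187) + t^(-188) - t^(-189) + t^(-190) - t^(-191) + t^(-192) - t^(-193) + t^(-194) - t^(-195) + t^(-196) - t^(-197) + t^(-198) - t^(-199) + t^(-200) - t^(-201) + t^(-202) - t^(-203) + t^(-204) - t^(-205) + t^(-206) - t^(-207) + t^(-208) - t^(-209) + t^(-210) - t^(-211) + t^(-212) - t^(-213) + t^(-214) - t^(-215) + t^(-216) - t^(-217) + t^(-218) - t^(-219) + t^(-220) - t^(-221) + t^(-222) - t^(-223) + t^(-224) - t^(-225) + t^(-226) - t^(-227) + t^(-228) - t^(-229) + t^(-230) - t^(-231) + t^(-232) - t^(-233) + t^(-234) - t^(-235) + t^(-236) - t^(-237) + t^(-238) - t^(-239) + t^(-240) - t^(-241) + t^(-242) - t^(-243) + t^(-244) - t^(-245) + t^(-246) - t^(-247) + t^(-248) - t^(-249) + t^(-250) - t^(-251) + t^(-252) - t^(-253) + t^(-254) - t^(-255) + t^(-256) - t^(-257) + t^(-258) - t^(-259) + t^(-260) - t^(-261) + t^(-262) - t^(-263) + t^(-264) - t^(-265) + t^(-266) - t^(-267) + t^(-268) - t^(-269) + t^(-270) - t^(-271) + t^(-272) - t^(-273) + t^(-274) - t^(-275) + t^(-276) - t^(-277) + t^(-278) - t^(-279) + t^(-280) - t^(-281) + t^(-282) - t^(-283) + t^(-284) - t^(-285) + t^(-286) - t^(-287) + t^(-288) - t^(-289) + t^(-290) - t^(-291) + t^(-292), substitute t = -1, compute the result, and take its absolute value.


Step 1: The polynomial has 585 terms with alternating signs, exponents from 292 down to -292.
Step 2: Substitute t = -1. The i-th term has coefficient (-1)^i and exponent (m-i),
  so its value is (-1)^i * (-1)^(m-i) = (-1)^m = 1 for every i.
Step 3: All 585 terms equal 1, so Delta(-1) = 585 * (1) = 585
Step 4: |Delta(-1)| = 585

585


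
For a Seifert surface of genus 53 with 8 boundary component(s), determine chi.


chi = 2 - 2g - b
= 2 - 2*53 - 8
= 2 - 106 - 8 = -112

-112


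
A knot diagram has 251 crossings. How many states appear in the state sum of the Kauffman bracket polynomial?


Each crossing contributes 2 choices (A-smoothing or B-smoothing).
Total states = 2^251 = 3618502788666131106986593281521497120414687020801267626233049500247285301248

3618502788666131106986593281521497120414687020801267626233049500247285301248


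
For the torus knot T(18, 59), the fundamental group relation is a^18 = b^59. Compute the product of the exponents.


The relation is a^18 = b^59.
Product of exponents = 18 * 59
= 1062

1062


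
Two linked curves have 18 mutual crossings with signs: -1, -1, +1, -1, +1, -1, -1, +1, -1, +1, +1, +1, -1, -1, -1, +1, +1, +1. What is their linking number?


Step 1: Count positive crossings: 9
Step 2: Count negative crossings: 9
Step 3: Sum of signs = 9 - 9 = 0
Step 4: Linking number = sum/2 = 0/2 = 0

0


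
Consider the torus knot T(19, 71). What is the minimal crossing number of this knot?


For a torus knot T(p, q) with gcd(p,q)=1,
the crossing number is min(p*(q-1), q*(p-1)).
p*(q-1) = 19*70 = 1330
q*(p-1) = 71*18 = 1278
min(1330, 1278) = 1278

1278


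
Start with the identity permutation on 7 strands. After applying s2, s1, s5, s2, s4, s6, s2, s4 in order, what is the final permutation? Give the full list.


Starting with identity [1, 2, 3, 4, 5, 6, 7].
Apply generators in sequence:
  After s2: [1, 3, 2, 4, 5, 6, 7]
  After s1: [3, 1, 2, 4, 5, 6, 7]
  After s5: [3, 1, 2, 4, 6, 5, 7]
  After s2: [3, 2, 1, 4, 6, 5, 7]
  After s4: [3, 2, 1, 6, 4, 5, 7]
  After s6: [3, 2, 1, 6, 4, 7, 5]
  After s2: [3, 1, 2, 6, 4, 7, 5]
  After s4: [3, 1, 2, 4, 6, 7, 5]
Final permutation: [3, 1, 2, 4, 6, 7, 5]

[3, 1, 2, 4, 6, 7, 5]


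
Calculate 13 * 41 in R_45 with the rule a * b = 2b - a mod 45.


13 * 41 = 2*41 - 13 mod 45
= 82 - 13 mod 45
= 69 mod 45 = 24

24


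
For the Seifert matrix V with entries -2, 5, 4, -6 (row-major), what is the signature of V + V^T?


Step 1: V + V^T = [[-4, 9], [9, -12]]
Step 2: trace = -16, det = -33
Step 3: Discriminant = (-16)^2 - 4*(-33) = 388
Step 4: Eigenvalues: 1.84886, -17.8489
Step 5: Signature = (# positive eigenvalues) - (# negative eigenvalues) = 0

0


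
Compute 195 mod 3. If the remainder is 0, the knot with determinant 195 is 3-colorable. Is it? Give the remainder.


Step 1: A knot is p-colorable if and only if p divides its determinant.
Step 2: Compute 195 mod 3.
195 = 65 * 3 + 0
Step 3: 195 mod 3 = 0
Step 4: The knot is 3-colorable: yes

0


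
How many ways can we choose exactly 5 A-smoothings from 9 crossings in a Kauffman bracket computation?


We choose which 5 of 9 crossings get A-smoothings.
C(9, 5) = 9! / (5! * 4!)
= 126

126


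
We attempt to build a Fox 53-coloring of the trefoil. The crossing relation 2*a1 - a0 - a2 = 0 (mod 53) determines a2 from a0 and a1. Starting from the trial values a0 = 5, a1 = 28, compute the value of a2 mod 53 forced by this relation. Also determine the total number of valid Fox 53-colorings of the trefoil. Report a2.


Step 1: Apply the given crossing relation 2*a1 - a0 - a2 = 0 (mod 53).
  a2 = 2*a1 - a0 mod 53
  a2 = 2*28 - 5 mod 53
  a2 = 56 - 5 mod 53
  a2 = 51 mod 53 = 51
Step 2: The trefoil has determinant 3.
  Number of Fox p-colorings (p prime) is p^2 if p = 3, else p.
  Since 53 does not divide 3, only trivial (constant) colorings exist.
  (So the trial a0 = 5, a1 = 28 with a0 != a1 does NOT extend to a valid coloring of the whole trefoil: the other two crossing relations require 3*(a1 - a0) = 0 (mod 53), which fails.)
  Total colorings = 53
Step 3: a2 = 51, total Fox 53-colorings = 53

51


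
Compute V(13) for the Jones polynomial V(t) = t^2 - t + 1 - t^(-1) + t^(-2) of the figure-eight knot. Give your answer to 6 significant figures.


Substituting t = 13 into V(t) = t^2 - t + 1 - t^(-1) + t^(-2):
  (+)t^(2) = 169
  (-)t^(1) = -13
  (+)t^(0) = 1
  (-)t^(-1) = -0.0769231
  (+)t^(-2) = 0.00591716
Sum = (169) + (-13) + (1) + (-0.0769231) + (0.00591716)
= 156.9289941
Rounded to 6 significant figures: 156.929

156.929


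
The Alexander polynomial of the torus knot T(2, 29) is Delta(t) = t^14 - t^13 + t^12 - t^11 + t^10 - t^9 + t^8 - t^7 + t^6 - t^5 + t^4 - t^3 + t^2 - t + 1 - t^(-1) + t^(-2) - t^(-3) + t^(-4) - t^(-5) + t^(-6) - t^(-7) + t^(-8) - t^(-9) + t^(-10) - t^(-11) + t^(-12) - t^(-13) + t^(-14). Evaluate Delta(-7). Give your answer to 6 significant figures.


Substituting t = -7 into Delta(t) = t^14 - t^13 + t^12 - t^11 + t^10 - t^9 + t^8 - t^7 + t^6 - t^5 + t^4 - t^3 + t^2 - t + 1 - t^(-1) + t^(-2) - t^(-3) + t^(-4) - t^(-5) + t^(-6) - t^(-7) + t^(-8) - t^(-9) + t^(-10) - t^(-11) + t^(-12) - t^(-13) + t^(-14):
Term values: (678223072849) + (96889010407) + (13841287201) + (1977326743) + (282475249) + (40353607) + (5764801) + (823543) + (117649) + (16807) + (2401) + (343) + (49) + (7) + (1) + (0.142857) + (0.0204082) + (0.00291545) + (0.000416493) + (5.9499e-05) + (8.49986e-06) + (1.21427e-06) + (1.73467e-07) + (2.47809e-08) + (3.54013e-09) + (5.05733e-10) + (7.22476e-11) + (1.03211e-11) + (1.47444e-12)
Sum = 7.912602517e+11
Rounded to 6 significant figures: 7.9126e+11

7.9126e+11


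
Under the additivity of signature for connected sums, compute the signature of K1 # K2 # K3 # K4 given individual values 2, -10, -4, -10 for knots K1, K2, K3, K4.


The signature is additive under connected sum.
signature(K1 # K2 # K3 # K4) = (2) + (-10) + (-4) + (-10)
= -22

-22


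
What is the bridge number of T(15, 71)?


The bridge number of T(p,q) is min(p,q).
min(15, 71) = 15

15


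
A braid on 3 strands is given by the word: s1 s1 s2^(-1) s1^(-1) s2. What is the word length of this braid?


The word length counts the number of generators (including inverses).
Listing each generator: s1, s1, s2^(-1), s1^(-1), s2
There are 5 generators in this braid word.

5


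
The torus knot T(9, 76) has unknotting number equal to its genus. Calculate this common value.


For a torus knot T(p,q), both the unknotting number and genus equal (p-1)(q-1)/2.
= (9-1)(76-1)/2
= 8*75/2
= 600/2 = 300

300


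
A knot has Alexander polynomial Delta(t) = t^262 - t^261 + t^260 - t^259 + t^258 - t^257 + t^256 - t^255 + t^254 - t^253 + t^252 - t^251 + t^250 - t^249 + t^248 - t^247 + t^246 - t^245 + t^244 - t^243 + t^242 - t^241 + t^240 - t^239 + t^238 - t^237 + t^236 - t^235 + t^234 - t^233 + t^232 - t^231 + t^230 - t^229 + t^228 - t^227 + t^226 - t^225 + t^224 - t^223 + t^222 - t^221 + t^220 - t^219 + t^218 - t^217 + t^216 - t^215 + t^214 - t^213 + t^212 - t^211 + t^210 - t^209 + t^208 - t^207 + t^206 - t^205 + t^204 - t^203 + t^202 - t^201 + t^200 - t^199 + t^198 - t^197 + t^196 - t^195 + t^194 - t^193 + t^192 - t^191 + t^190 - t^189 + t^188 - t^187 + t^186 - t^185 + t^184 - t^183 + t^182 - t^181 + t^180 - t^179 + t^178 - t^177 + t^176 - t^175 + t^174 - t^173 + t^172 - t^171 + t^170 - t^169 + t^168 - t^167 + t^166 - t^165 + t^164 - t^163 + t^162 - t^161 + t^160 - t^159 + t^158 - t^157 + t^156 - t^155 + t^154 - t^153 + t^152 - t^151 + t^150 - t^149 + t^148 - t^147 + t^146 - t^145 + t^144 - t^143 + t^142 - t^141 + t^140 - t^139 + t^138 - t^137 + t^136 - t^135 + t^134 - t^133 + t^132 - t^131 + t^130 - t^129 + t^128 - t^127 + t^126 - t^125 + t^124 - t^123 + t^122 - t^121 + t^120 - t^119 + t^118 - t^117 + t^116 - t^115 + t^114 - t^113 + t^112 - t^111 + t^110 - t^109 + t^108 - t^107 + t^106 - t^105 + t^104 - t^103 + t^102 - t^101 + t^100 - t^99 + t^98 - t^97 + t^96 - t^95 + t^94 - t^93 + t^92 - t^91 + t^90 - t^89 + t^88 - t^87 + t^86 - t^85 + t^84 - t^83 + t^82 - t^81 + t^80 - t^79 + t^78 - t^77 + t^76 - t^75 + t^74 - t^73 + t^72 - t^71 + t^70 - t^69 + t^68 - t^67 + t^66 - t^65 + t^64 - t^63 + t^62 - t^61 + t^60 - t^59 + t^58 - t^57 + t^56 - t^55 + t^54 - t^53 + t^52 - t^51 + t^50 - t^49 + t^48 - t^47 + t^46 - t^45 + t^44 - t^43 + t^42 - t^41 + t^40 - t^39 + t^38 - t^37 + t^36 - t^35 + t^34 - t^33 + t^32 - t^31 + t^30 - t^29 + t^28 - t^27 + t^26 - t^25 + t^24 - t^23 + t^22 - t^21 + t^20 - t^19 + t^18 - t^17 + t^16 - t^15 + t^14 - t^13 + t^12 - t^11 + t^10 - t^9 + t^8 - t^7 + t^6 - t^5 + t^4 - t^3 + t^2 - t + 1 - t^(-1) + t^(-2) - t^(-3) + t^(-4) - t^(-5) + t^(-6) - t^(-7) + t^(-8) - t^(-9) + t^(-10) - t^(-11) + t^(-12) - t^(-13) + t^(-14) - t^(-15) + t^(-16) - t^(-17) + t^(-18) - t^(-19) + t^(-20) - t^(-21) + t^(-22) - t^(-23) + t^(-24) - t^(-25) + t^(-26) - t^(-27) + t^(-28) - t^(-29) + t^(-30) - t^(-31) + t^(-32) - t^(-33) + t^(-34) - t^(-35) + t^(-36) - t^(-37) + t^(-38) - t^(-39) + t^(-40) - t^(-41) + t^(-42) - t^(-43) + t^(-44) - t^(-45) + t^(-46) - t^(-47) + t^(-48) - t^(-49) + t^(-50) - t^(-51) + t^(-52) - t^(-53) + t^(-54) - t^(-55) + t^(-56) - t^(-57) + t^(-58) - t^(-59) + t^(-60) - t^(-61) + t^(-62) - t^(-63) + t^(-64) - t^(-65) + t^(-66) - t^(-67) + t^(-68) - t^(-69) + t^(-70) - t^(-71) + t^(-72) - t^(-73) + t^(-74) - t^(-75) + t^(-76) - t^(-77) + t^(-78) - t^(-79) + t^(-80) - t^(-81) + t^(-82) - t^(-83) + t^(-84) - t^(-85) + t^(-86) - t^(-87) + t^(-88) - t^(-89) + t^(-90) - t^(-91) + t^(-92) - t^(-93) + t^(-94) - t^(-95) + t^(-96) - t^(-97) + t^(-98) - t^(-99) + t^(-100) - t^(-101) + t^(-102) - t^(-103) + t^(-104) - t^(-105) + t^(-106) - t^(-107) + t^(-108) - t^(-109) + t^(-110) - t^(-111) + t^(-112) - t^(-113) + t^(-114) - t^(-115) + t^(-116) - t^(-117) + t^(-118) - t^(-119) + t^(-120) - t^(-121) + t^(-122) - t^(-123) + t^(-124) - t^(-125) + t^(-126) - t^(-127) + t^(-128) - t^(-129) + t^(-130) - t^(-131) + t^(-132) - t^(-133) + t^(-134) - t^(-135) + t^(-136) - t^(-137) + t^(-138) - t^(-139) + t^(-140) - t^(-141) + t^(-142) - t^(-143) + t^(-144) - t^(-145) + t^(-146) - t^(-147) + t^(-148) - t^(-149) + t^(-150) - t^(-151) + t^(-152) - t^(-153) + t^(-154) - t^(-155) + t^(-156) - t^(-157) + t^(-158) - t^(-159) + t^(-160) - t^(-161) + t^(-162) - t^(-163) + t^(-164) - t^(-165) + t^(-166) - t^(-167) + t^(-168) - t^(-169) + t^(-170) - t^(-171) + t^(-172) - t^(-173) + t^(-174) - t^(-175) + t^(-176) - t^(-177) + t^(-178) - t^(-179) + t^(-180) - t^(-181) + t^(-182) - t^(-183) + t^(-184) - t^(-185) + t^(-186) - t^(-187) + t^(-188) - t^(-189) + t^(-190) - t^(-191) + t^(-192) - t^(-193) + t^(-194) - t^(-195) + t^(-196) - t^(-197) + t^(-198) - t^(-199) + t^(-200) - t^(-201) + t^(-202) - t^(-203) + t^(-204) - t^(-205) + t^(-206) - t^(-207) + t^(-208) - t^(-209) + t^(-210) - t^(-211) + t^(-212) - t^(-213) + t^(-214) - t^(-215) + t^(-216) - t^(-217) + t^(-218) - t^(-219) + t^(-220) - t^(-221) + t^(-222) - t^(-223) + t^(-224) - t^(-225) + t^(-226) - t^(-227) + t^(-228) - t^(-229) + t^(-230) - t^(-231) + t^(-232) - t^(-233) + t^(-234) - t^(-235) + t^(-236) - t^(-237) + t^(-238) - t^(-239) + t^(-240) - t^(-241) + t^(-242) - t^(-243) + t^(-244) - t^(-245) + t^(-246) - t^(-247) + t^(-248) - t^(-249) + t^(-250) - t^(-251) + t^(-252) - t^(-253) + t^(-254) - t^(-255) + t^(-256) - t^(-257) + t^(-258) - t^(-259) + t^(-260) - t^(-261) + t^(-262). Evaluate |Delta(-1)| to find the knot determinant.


Step 1: The polynomial has 525 terms with alternating signs, exponents from 262 down to -262.
Step 2: Substitute t = -1. The i-th term has coefficient (-1)^i and exponent (m-i),
  so its value is (-1)^i * (-1)^(m-i) = (-1)^m = 1 for every i.
Step 3: All 525 terms equal 1, so Delta(-1) = 525 * (1) = 525
Step 4: |Delta(-1)| = 525

525


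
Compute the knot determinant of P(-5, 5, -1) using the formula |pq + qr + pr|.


Step 1: Compute pq + qr + pr.
pq = (-5)*5 = -25
qr = 5*(-1) = -5
pr = (-5)*(-1) = 5
pq + qr + pr = -25 + (-5) + 5 = -25
Step 2: Take absolute value.
det(P(-5,5,-1)) = |-25| = 25

25


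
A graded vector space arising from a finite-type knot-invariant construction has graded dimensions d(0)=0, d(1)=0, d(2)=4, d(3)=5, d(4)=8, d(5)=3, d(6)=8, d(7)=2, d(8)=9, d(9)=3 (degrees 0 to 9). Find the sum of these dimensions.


Total dimension = d(0) + d(1) + ... + d(9)
= 0 + 0 + 4 + 5 + 8 + 3 + 8 + 2 + 9 + 3
= 42

42


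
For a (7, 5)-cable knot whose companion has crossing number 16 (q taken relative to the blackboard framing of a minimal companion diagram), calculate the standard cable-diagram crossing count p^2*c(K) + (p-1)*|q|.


Step 1: Each of the c(K) crossings of the companion diagram becomes p*p = p^2 crossings among the p parallel strands, and each of the |q| twists s_1 s_2 ... s_(p-1) adds (p-1) crossings.
  Crossings = p^2 * c(K) + (p-1)*|q|
Step 2: = 7^2 * 16 + (7-1)*5
Step 3: = 49*16 + 6*5
Step 4: = 784 + 30 = 814

814


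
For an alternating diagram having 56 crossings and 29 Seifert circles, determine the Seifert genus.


For alternating knots, g = (c - s + 1)/2.
= (56 - 29 + 1)/2
= 28/2 = 14

14


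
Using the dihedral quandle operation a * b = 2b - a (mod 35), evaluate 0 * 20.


0 * 20 = 2*20 - 0 mod 35
= 40 - 0 mod 35
= 40 mod 35 = 5

5


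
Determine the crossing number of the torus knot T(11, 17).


For a torus knot T(p, q) with gcd(p,q)=1,
the crossing number is min(p*(q-1), q*(p-1)).
p*(q-1) = 11*16 = 176
q*(p-1) = 17*10 = 170
min(176, 170) = 170

170


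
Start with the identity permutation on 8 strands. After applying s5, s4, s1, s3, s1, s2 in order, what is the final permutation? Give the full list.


Starting with identity [1, 2, 3, 4, 5, 6, 7, 8].
Apply generators in sequence:
  After s5: [1, 2, 3, 4, 6, 5, 7, 8]
  After s4: [1, 2, 3, 6, 4, 5, 7, 8]
  After s1: [2, 1, 3, 6, 4, 5, 7, 8]
  After s3: [2, 1, 6, 3, 4, 5, 7, 8]
  After s1: [1, 2, 6, 3, 4, 5, 7, 8]
  After s2: [1, 6, 2, 3, 4, 5, 7, 8]
Final permutation: [1, 6, 2, 3, 4, 5, 7, 8]

[1, 6, 2, 3, 4, 5, 7, 8]


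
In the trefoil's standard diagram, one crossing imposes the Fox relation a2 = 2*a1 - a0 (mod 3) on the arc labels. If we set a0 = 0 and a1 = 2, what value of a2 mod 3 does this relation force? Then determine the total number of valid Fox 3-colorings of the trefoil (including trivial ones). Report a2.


Step 1: Apply the given crossing relation 2*a1 - a0 - a2 = 0 (mod 3).
  a2 = 2*a1 - a0 mod 3
  a2 = 2*2 - 0 mod 3
  a2 = 4 - 0 mod 3
  a2 = 4 mod 3 = 1
Step 2: The trefoil has determinant 3.
  Number of Fox p-colorings (p prime) is p^2 if p = 3, else p.
  Since p = 3 divides det = 3, the trefoil is 3-colorable.
  (Indeed for p = 3 any choice of a0, a1 extends to a valid coloring; the trial (a0, a1, a2) = (0, 2, 1) satisfies all three crossing relations.)
  Total colorings = 3^2 = 9
Step 3: a2 = 1, total Fox 3-colorings = 9

1


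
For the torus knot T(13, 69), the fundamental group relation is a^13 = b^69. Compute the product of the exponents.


The relation is a^13 = b^69.
Product of exponents = 13 * 69
= 897

897


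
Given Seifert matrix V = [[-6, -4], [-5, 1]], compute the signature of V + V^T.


Step 1: V + V^T = [[-12, -9], [-9, 2]]
Step 2: trace = -10, det = -105
Step 3: Discriminant = (-10)^2 - 4*(-105) = 520
Step 4: Eigenvalues: 6.40175, -16.4018
Step 5: Signature = (# positive eigenvalues) - (# negative eigenvalues) = 0

0


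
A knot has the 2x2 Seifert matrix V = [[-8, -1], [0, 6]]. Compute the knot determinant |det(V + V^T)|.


Step 1: Form V + V^T where V = [[-8, -1], [0, 6]]
  V^T = [[-8, 0], [-1, 6]]
  V + V^T = [[-16, -1], [-1, 12]]
Step 2: det(V + V^T) = (-16)*12 - (-1)*(-1)
  = -192 - 1 = -193
Step 3: Knot determinant = |det(V + V^T)| = |-193| = 193

193


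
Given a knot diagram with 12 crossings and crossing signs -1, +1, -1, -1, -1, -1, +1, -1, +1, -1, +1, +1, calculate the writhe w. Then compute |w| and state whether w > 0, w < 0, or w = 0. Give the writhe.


Step 1: Count positive crossings (+1).
Positive crossings: 5
Step 2: Count negative crossings (-1).
Negative crossings: 7
Step 3: Writhe = (positive) - (negative)
w = 5 - 7 = -2
Step 4: |w| = 2, and w is negative

-2


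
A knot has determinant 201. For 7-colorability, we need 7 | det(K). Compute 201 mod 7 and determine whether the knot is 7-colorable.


Step 1: A knot is p-colorable if and only if p divides its determinant.
Step 2: Compute 201 mod 7.
201 = 28 * 7 + 5
Step 3: 201 mod 7 = 5
Step 4: The knot is 7-colorable: no

5


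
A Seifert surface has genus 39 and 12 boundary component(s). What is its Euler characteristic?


chi = 2 - 2g - b
= 2 - 2*39 - 12
= 2 - 78 - 12 = -88

-88


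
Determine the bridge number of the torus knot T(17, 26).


The bridge number of T(p,q) is min(p,q).
min(17, 26) = 17

17


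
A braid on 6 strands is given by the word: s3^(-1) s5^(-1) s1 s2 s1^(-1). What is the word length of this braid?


The word length counts the number of generators (including inverses).
Listing each generator: s3^(-1), s5^(-1), s1, s2, s1^(-1)
There are 5 generators in this braid word.

5


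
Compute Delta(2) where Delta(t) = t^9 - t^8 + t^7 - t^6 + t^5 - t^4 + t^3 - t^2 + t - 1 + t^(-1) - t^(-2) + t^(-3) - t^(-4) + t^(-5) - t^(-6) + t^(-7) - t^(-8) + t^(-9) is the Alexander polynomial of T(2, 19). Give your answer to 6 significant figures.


Substituting t = 2 into Delta(t) = t^9 - t^8 + t^7 - t^6 + t^5 - t^4 + t^3 - t^2 + t - 1 + t^(-1) - t^(-2) + t^(-3) - t^(-4) + t^(-5) - t^(-6) + t^(-7) - t^(-8) + t^(-9):
Term values: (512) + (-256) + (128) + (-64) + (32) + (-16) + (8) + (-4) + (2) + (-1) + (0.5) + (-0.25) + (0.125) + (-0.0625) + (0.03125) + (-0.015625) + (0.0078125) + (-0.00390625) + (0.00195312)
Sum = 341.3339844
Rounded to 6 significant figures: 341.334

341.334


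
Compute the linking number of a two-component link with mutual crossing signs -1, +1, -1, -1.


Step 1: Count positive crossings: 1
Step 2: Count negative crossings: 3
Step 3: Sum of signs = 1 - 3 = -2
Step 4: Linking number = sum/2 = -2/2 = -1

-1


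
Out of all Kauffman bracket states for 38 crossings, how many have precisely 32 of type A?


We choose which 32 of 38 crossings get A-smoothings.
C(38, 32) = 38! / (32! * 6!)
= 2760681

2760681


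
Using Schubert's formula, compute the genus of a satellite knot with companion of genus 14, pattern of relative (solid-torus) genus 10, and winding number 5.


Schubert: g(satellite) = g_rel(pattern) + |winding| * g(companion),
where g_rel(pattern) is the genus of the pattern relative to the solid torus.
= 10 + 5 * 14
= 10 + 70 = 80

80
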